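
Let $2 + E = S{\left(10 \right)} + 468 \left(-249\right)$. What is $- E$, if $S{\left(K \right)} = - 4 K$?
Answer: $116574$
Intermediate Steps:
$E = -116574$ ($E = -2 + \left(\left(-4\right) 10 + 468 \left(-249\right)\right) = -2 - 116572 = -116574$)
$- E = \left(-1\right) \left(-116574\right) = 116574$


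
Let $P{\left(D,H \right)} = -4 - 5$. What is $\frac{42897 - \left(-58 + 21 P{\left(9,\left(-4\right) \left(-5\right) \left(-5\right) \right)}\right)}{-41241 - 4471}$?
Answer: $- \frac{5393}{5714} \approx -0.94382$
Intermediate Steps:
$P{\left(D,H \right)} = -9$ ($P{\left(D,H \right)} = -4 - 5 = -9$)
$\frac{42897 - \left(-58 + 21 P{\left(9,\left(-4\right) \left(-5\right) \left(-5\right) \right)}\right)}{-41241 - 4471} = \frac{42897 + \left(58 - -189\right)}{-41241 - 4471} = \frac{42897 + \left(58 + 189\right)}{-45712} = \left(42897 + 247\right) \left(- \frac{1}{45712}\right) = 43144 \left(- \frac{1}{45712}\right) = - \frac{5393}{5714}$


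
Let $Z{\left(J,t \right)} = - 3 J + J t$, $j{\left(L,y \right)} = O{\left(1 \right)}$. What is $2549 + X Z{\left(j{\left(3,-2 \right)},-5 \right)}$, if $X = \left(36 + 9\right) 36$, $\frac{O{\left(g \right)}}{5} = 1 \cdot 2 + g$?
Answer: $-191851$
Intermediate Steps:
$O{\left(g \right)} = 10 + 5 g$ ($O{\left(g \right)} = 5 \left(1 \cdot 2 + g\right) = 5 \left(2 + g\right) = 10 + 5 g$)
$j{\left(L,y \right)} = 15$ ($j{\left(L,y \right)} = 10 + 5 \cdot 1 = 10 + 5 = 15$)
$X = 1620$ ($X = 45 \cdot 36 = 1620$)
$2549 + X Z{\left(j{\left(3,-2 \right)},-5 \right)} = 2549 + 1620 \cdot 15 \left(-3 - 5\right) = 2549 + 1620 \cdot 15 \left(-8\right) = 2549 + 1620 \left(-120\right) = 2549 - 194400 = -191851$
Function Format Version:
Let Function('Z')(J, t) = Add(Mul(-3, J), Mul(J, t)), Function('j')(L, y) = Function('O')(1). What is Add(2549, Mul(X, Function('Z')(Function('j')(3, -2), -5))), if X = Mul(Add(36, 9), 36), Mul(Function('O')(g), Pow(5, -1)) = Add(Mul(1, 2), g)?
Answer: -191851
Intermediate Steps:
Function('O')(g) = Add(10, Mul(5, g)) (Function('O')(g) = Mul(5, Add(Mul(1, 2), g)) = Mul(5, Add(2, g)) = Add(10, Mul(5, g)))
Function('j')(L, y) = 15 (Function('j')(L, y) = Add(10, Mul(5, 1)) = Add(10, 5) = 15)
X = 1620 (X = Mul(45, 36) = 1620)
Add(2549, Mul(X, Function('Z')(Function('j')(3, -2), -5))) = Add(2549, Mul(1620, Mul(15, Add(-3, -5)))) = Add(2549, Mul(1620, Mul(15, -8))) = Add(2549, Mul(1620, -120)) = Add(2549, -194400) = -191851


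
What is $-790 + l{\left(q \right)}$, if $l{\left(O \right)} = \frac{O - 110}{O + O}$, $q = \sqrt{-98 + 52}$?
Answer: $- \frac{1579}{2} + \frac{55 i \sqrt{46}}{46} \approx -789.5 + 8.1093 i$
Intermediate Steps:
$q = i \sqrt{46}$ ($q = \sqrt{-46} = i \sqrt{46} \approx 6.7823 i$)
$l{\left(O \right)} = \frac{-110 + O}{2 O}$
$-790 + l{\left(q \right)} = -790 + \frac{-110 + i \sqrt{46}}{2 i \sqrt{46}} = -790 + \frac{- \frac{i \sqrt{46}}{46} \left(-110 + i \sqrt{46}\right)}{2} = -790 - \frac{i \sqrt{46} \left(-110 + i \sqrt{46}\right)}{92}$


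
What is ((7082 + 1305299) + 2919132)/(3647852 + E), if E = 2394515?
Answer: 4231513/6042367 ≈ 0.70031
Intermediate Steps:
((7082 + 1305299) + 2919132)/(3647852 + E) = ((7082 + 1305299) + 2919132)/(3647852 + 2394515) = (1312381 + 2919132)/6042367 = 4231513*(1/6042367) = 4231513/6042367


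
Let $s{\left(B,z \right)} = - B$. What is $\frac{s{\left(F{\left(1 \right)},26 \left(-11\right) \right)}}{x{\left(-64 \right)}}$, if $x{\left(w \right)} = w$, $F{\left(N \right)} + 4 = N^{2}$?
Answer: $- \frac{3}{64} \approx -0.046875$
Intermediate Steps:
$F{\left(N \right)} = -4 + N^{2}$
$\frac{s{\left(F{\left(1 \right)},26 \left(-11\right) \right)}}{x{\left(-64 \right)}} = \frac{\left(-1\right) \left(-4 + 1^{2}\right)}{-64} = - (-4 + 1) \left(- \frac{1}{64}\right) = \left(-1\right) \left(-3\right) \left(- \frac{1}{64}\right) = 3 \left(- \frac{1}{64}\right) = - \frac{3}{64}$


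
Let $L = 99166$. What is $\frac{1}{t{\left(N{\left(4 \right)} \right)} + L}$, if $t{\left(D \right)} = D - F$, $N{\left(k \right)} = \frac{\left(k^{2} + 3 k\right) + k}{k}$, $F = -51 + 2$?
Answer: $\frac{1}{99223} \approx 1.0078 \cdot 10^{-5}$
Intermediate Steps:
$F = -49$
$N{\left(k \right)} = \frac{k^{2} + 4 k}{k}$
$t{\left(D \right)} = 49 + D$ ($t{\left(D \right)} = D - -49 = D + 49 = 49 + D$)
$\frac{1}{t{\left(N{\left(4 \right)} \right)} + L} = \frac{1}{\left(49 + \left(4 + 4\right)\right) + 99166} = \frac{1}{\left(49 + 8\right) + 99166} = \frac{1}{57 + 99166} = \frac{1}{99223}$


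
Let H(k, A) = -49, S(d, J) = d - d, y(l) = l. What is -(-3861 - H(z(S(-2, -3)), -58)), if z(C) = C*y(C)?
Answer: 3812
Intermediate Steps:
S(d, J) = 0
z(C) = C² (z(C) = C*C = C²)
-(-3861 - H(z(S(-2, -3)), -58)) = -(-3861 - 1*(-49)) = -(-3861 + 49) = -1*(-3812) = 3812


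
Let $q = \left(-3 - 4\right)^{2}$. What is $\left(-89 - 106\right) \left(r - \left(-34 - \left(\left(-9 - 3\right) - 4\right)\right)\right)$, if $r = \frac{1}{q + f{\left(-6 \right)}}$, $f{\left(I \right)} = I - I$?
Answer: $- \frac{172185}{49} \approx -3514.0$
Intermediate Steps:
$f{\left(I \right)} = 0$
$q = 49$ ($q = \left(-7\right)^{2} = 49$)
$r = \frac{1}{49}$ ($r = \frac{1}{49 + 0} = \frac{1}{49} \approx 0.020408$)
$\left(-89 - 106\right) \left(r - \left(-34 - \left(\left(-9 - 3\right) - 4\right)\right)\right) = \left(-89 - 106\right) \left(\frac{1}{49} - \left(-34 - \left(\left(-9 - 3\right) - 4\right)\right)\right) = - 195 \left(\frac{1}{49} - \left(-34 - \left(-12 - 4\right)\right)\right) = - 195 \left(\frac{1}{49} - \left(-34 - -16\right)\right) = - 195 \left(\frac{1}{49} - \left(-34 + 16\right)\right) = - 195 \left(\frac{1}{49} - -18\right) = - 195 \left(\frac{1}{49} + 18\right) = \left(-195\right) \frac{883}{49} = - \frac{172185}{49}$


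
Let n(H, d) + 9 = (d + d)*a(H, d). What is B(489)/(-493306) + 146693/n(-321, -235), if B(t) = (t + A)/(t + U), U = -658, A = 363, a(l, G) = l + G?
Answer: 6114914699887/10892581012027 ≈ 0.56138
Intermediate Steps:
a(l, G) = G + l
n(H, d) = -9 + 2*d*(H + d) (n(H, d) = -9 + (d + d)*(d + H) = -9 + (2*d)*(H + d) = -9 + 2*d*(H + d))
B(t) = (363 + t)/(-658 + t) (B(t) = (t + 363)/(t - 658) = (363 + t)/(-658 + t))
B(489)/(-493306) + 146693/n(-321, -235) = ((363 + 489)/(-658 + 489))/(-493306) + 146693/(-9 + 2*(-235)*(-321 - 235)) = (852/(-169))*(-1/493306) + 146693/(-9 + 2*(-235)*(-556)) = -1/169*852*(-1/493306) + 146693/(-9 + 261320) = -852/169*(-1/493306) + 146693/261311 = 426/41684357 + 146693*(1/261311) = 426/41684357 + 146693/261311 = 6114914699887/10892581012027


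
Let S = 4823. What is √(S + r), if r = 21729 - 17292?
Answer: 2*√2315 ≈ 96.229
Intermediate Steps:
r = 4437
√(S + r) = √(4823 + 4437) = √9260 = 2*√2315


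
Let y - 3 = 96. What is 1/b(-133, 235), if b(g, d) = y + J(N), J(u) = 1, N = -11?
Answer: 1/100 ≈ 0.010000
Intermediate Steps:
y = 99 (y = 3 + 96 = 99)
b(g, d) = 100 (b(g, d) = 99 + 1 = 100)
1/b(-133, 235) = 1/100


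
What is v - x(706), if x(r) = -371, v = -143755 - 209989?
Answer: -353373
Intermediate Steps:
v = -353744
v - x(706) = -353744 - 1*(-371) = -353744 + 371 = -353373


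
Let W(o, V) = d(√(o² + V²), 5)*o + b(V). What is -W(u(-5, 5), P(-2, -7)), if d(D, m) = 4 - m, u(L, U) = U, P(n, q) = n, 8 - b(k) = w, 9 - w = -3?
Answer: 9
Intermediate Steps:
w = 12 (w = 9 - 1*(-3) = 9 + 3 = 12)
b(k) = -4 (b(k) = 8 - 1*12 = 8 - 12 = -4)
W(o, V) = -4 - o (W(o, V) = (4 - 1*5)*o - 4 = (4 - 5)*o - 4 = -o - 4 = -4 - o)
-W(u(-5, 5), P(-2, -7)) = -(-4 - 1*5) = -(-4 - 5) = -1*(-9) = 9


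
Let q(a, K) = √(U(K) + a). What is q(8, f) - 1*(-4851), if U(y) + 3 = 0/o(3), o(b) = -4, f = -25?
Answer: 4851 + √5 ≈ 4853.2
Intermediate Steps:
U(y) = -3 (U(y) = -3 + 0/(-4) = -3 + 0*(-¼) = -3 + 0 = -3)
q(a, K) = √(-3 + a)
q(8, f) - 1*(-4851) = √(-3 + 8) - 1*(-4851) = √5 + 4851 = 4851 + √5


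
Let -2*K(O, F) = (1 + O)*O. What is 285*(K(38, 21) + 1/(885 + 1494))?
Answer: -167469610/793 ≈ -2.1119e+5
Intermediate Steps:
K(O, F) = -O*(1 + O)/2 (K(O, F) = -(1 + O)*O/2 = -O*(1 + O)/2)
285*(K(38, 21) + 1/(885 + 1494)) = 285*(-½*38*(1 + 38) + 1/(885 + 1494)) = 285*(-½*38*39 + 1/2379) = 285*(-741 + 1/2379) = 285*(-1762838/2379) = -167469610/793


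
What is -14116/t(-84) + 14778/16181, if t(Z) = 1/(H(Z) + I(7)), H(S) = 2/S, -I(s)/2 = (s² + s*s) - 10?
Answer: 844321557052/339801 ≈ 2.4848e+6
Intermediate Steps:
I(s) = 20 - 4*s² (I(s) = -2*((s² + s*s) - 10) = -2*((s² + s²) - 10) = -2*(2*s² - 10) = -2*(-10 + 2*s²) = 20 - 4*s²)
t(Z) = 1/(-176 + 2/Z) (t(Z) = 1/(2/Z + (20 - 4*7²)) = 1/(2/Z + (20 - 4*49)) = 1/(2/Z + (20 - 196)) = 1/(2/Z - 176) = 1/(-176 + 2/Z))
-14116/t(-84) + 14778/16181 = -14116/((½)*(-84)/(1 - 88*(-84))) + 14778/16181 = -14116/((½)*(-84)/(1 + 7392)) + 14778*(1/16181) = -14116/((½)*(-84)/7393) + 14778/16181 = -14116/((½)*(-84)*(1/7393)) + 14778/16181 = -14116/(-42/7393) + 14778/16181 = -14116*(-7393/42) + 14778/16181 = 52179794/21 + 14778/16181 = 844321557052/339801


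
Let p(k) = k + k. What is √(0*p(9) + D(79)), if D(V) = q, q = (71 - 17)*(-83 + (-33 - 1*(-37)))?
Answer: 3*I*√474 ≈ 65.315*I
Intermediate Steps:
p(k) = 2*k
q = -4266 (q = 54*(-83 + (-33 + 37)) = 54*(-83 + 4) = 54*(-79) = -4266)
D(V) = -4266
√(0*p(9) + D(79)) = √(0*(2*9) - 4266) = √(0*18 - 4266) = √(0 - 4266) = √(-4266) = 3*I*√474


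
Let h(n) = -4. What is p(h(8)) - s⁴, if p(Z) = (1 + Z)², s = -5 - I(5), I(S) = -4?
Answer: 8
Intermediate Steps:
s = -1 (s = -5 - 1*(-4) = -5 + 4 = -1)
p(h(8)) - s⁴ = (1 - 4)² - 1*(-1)⁴ = (-3)² - 1*1 = 9 - 1 = 8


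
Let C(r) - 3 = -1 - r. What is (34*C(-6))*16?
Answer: 4352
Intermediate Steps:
C(r) = 2 - r (C(r) = 3 + (-1 - r) = 2 - r)
(34*C(-6))*16 = (34*(2 - 1*(-6)))*16 = (34*(2 + 6))*16 = (34*8)*16 = 272*16 = 4352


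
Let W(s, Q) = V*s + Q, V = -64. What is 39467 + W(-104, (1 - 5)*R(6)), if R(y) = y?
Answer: 46099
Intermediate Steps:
W(s, Q) = Q - 64*s (W(s, Q) = -64*s + Q = Q - 64*s)
39467 + W(-104, (1 - 5)*R(6)) = 39467 + ((1 - 5)*6 - 64*(-104)) = 39467 + (-4*6 + 6656) = 39467 + (-24 + 6656) = 39467 + 6632 = 46099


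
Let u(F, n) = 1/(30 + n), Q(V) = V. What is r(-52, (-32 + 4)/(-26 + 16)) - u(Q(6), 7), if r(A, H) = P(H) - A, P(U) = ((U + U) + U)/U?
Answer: 2034/37 ≈ 54.973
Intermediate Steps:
P(U) = 3 (P(U) = (2*U + U)/U = (3*U)/U = 3)
r(A, H) = 3 - A
r(-52, (-32 + 4)/(-26 + 16)) - u(Q(6), 7) = (3 - 1*(-52)) - 1/(30 + 7) = (3 + 52) - 1/37 = 55 - 1*1/37 = 55 - 1/37 = 2034/37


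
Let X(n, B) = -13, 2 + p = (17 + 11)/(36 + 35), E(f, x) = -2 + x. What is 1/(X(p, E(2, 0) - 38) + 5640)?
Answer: 1/5627 ≈ 0.00017771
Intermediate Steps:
p = -114/71 (p = -2 + (17 + 11)/(36 + 35) = -2 + 28/71 = -114/71 ≈ -1.6056)
1/(X(p, E(2, 0) - 38) + 5640) = 1/(-13 + 5640) = 1/5627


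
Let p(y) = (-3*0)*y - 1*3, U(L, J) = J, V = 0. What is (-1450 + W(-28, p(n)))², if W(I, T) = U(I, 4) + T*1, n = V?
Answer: 2099601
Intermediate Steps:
n = 0
p(y) = -3 (p(y) = 0*y - 3 = 0 - 3 = -3)
W(I, T) = 4 + T (W(I, T) = 4 + T*1 = 4 + T)
(-1450 + W(-28, p(n)))² = (-1450 + (4 - 3))² = (-1450 + 1)² = (-1449)² = 2099601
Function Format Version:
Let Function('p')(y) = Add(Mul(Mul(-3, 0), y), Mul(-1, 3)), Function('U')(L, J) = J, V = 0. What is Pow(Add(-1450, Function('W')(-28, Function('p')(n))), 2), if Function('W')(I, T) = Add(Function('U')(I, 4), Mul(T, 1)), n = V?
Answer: 2099601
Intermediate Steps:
n = 0
Function('p')(y) = -3 (Function('p')(y) = Add(Mul(0, y), -3) = Add(0, -3) = -3)
Function('W')(I, T) = Add(4, T) (Function('W')(I, T) = Add(4, Mul(T, 1)) = Add(4, T))
Pow(Add(-1450, Function('W')(-28, Function('p')(n))), 2) = Pow(Add(-1450, Add(4, -3)), 2) = Pow(Add(-1450, 1), 2) = Pow(-1449, 2) = 2099601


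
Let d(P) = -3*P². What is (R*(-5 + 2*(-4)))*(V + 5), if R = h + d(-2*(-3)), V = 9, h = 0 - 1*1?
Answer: 19838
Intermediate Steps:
h = -1 (h = 0 - 1 = -1)
R = -109 (R = -1 - 3*(-2*(-3))² = -1 - 3*6² = -1 - 3*36 = -1 - 108 = -109)
(R*(-5 + 2*(-4)))*(V + 5) = (-109*(-5 + 2*(-4)))*(9 + 5) = -109*(-5 - 8)*14 = -109*(-13)*14 = 1417*14 = 19838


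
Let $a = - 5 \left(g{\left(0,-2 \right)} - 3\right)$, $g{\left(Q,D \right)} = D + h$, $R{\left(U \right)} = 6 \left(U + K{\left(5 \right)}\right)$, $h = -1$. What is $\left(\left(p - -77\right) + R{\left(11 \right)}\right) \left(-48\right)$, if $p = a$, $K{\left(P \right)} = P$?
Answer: $-9744$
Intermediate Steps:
$R{\left(U \right)} = 30 + 6 U$ ($R{\left(U \right)} = 6 \left(U + 5\right) = 6 \left(5 + U\right) = 30 + 6 U$)
$g{\left(Q,D \right)} = -1 + D$ ($g{\left(Q,D \right)} = D - 1 = -1 + D$)
$a = 30$ ($a = - 5 \left(\left(-1 - 2\right) - 3\right) = - 5 \left(-3 - 3\right) = \left(-5\right) \left(-6\right) = 30$)
$p = 30$
$\left(\left(p - -77\right) + R{\left(11 \right)}\right) \left(-48\right) = \left(\left(30 - -77\right) + \left(30 + 6 \cdot 11\right)\right) \left(-48\right) = \left(\left(30 + 77\right) + \left(30 + 66\right)\right) \left(-48\right) = \left(107 + 96\right) \left(-48\right) = 203 \left(-48\right) = -9744$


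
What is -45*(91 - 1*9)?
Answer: -3690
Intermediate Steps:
-45*(91 - 1*9) = -45*(91 - 9) = -45*82 = -3690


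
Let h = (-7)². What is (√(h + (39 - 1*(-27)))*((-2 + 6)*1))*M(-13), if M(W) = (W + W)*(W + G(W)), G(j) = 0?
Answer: 1352*√115 ≈ 14499.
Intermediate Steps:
h = 49
M(W) = 2*W² (M(W) = (W + W)*(W + 0) = (2*W)*W = 2*W²)
(√(h + (39 - 1*(-27)))*((-2 + 6)*1))*M(-13) = (√(49 + (39 - 1*(-27)))*((-2 + 6)*1))*(2*(-13)²) = (√(49 + (39 + 27))*(4*1))*(2*169) = (√(49 + 66)*4)*338 = (√115*4)*338 = (4*√115)*338 = 1352*√115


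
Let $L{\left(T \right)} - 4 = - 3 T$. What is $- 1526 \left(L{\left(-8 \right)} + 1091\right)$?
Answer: $-1707594$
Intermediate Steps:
$L{\left(T \right)} = 4 - 3 T$
$- 1526 \left(L{\left(-8 \right)} + 1091\right) = - 1526 \left(\left(4 - -24\right) + 1091\right) = - 1526 \left(\left(4 + 24\right) + 1091\right) = - 1526 \left(28 + 1091\right) = \left(-1526\right) 1119 = -1707594$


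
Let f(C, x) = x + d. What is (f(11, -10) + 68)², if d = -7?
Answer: 2601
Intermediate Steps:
f(C, x) = -7 + x (f(C, x) = x - 7 = -7 + x)
(f(11, -10) + 68)² = ((-7 - 10) + 68)² = (-17 + 68)² = 51² = 2601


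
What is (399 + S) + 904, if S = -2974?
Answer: -1671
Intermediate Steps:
(399 + S) + 904 = (399 - 2974) + 904 = -2575 + 904 = -1671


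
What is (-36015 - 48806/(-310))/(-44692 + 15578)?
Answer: 2778961/2256335 ≈ 1.2316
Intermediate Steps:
(-36015 - 48806/(-310))/(-44692 + 15578) = (-36015 - 48806*(-1/310))/(-29114) = (-36015 + 24403/155)*(-1/29114) = -5557922/155*(-1/29114) = 2778961/2256335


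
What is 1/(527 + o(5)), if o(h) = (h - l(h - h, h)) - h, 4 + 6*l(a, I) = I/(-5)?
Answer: 6/3167 ≈ 0.0018945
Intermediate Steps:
l(a, I) = -2/3 - I/30 (l(a, I) = -2/3 + (I/(-5))/6 = -2/3 + (I*(-1/5))/6 = -2/3 + (-I/5)/6 = -2/3 - I/30)
o(h) = 2/3 + h/30 (o(h) = (h - (-2/3 - h/30)) - h = (h + (2/3 + h/30)) - h = (2/3 + 31*h/30) - h = 2/3 + h/30)
1/(527 + o(5)) = 1/(527 + (2/3 + (1/30)*5)) = 1/(527 + (2/3 + 1/6)) = 1/(527 + 5/6) = 1/(3167/6) = 6/3167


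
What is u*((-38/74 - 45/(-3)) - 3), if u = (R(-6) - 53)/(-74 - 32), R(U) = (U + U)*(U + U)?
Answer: -38675/3922 ≈ -9.8610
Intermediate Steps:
R(U) = 4*U² (R(U) = (2*U)*(2*U) = 4*U²)
u = -91/106 (u = (4*(-6)² - 53)/(-74 - 32) = (4*36 - 53)/(-106) = (144 - 53)*(-1/106) = 91*(-1/106) = -91/106 ≈ -0.85849)
u*((-38/74 - 45/(-3)) - 3) = -91*((-38/74 - 45/(-3)) - 3)/106 = -91*((-38*1/74 - 45*(-⅓)) - 3)/106 = -91*((-19/37 + 15) - 3)/106 = -91*(536/37 - 3)/106 = -91/106*425/37 = -38675/3922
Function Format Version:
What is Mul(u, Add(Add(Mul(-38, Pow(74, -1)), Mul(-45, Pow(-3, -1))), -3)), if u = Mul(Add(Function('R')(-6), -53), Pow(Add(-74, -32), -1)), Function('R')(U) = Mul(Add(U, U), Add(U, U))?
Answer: Rational(-38675, 3922) ≈ -9.8610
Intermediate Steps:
Function('R')(U) = Mul(4, Pow(U, 2)) (Function('R')(U) = Mul(Mul(2, U), Mul(2, U)) = Mul(4, Pow(U, 2)))
u = Rational(-91, 106) (u = Mul(Add(Mul(4, Pow(-6, 2)), -53), Pow(Add(-74, -32), -1)) = Mul(Add(Mul(4, 36), -53), Pow(-106, -1)) = Mul(Add(144, -53), Rational(-1, 106)) = Mul(91, Rational(-1, 106)) = Rational(-91, 106) ≈ -0.85849)
Mul(u, Add(Add(Mul(-38, Pow(74, -1)), Mul(-45, Pow(-3, -1))), -3)) = Mul(Rational(-91, 106), Add(Add(Mul(-38, Pow(74, -1)), Mul(-45, Pow(-3, -1))), -3)) = Mul(Rational(-91, 106), Add(Add(Mul(-38, Rational(1, 74)), Mul(-45, Rational(-1, 3))), -3)) = Mul(Rational(-91, 106), Add(Add(Rational(-19, 37), 15), -3)) = Mul(Rational(-91, 106), Add(Rational(536, 37), -3)) = Mul(Rational(-91, 106), Rational(425, 37)) = Rational(-38675, 3922)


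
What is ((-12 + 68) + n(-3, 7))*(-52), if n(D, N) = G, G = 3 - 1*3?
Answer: -2912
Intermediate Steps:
G = 0 (G = 3 - 3 = 0)
n(D, N) = 0
((-12 + 68) + n(-3, 7))*(-52) = ((-12 + 68) + 0)*(-52) = (56 + 0)*(-52) = 56*(-52) = -2912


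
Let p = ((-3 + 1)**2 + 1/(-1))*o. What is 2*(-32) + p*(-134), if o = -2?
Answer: 740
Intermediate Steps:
p = -6 (p = ((-3 + 1)**2 + 1/(-1))*(-2) = ((-2)**2 - 1)*(-2) = (4 - 1)*(-2) = 3*(-2) = -6)
2*(-32) + p*(-134) = 2*(-32) - 6*(-134) = -64 + 804 = 740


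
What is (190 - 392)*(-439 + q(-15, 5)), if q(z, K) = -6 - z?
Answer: 86860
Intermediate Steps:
(190 - 392)*(-439 + q(-15, 5)) = (190 - 392)*(-439 + (-6 - 1*(-15))) = -202*(-439 + (-6 + 15)) = -202*(-439 + 9) = -202*(-430) = 86860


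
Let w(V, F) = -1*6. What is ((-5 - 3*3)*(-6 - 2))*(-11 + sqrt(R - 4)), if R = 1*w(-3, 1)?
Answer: -1232 + 112*I*sqrt(10) ≈ -1232.0 + 354.18*I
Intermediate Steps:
w(V, F) = -6
R = -6 (R = 1*(-6) = -6)
((-5 - 3*3)*(-6 - 2))*(-11 + sqrt(R - 4)) = ((-5 - 3*3)*(-6 - 2))*(-11 + sqrt(-6 - 4)) = ((-5 - 9)*(-8))*(-11 + sqrt(-10)) = (-14*(-8))*(-11 + I*sqrt(10)) = 112*(-11 + I*sqrt(10)) = -1232 + 112*I*sqrt(10)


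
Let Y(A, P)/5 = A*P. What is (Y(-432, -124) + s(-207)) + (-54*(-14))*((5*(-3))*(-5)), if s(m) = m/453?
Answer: 49005471/151 ≈ 3.2454e+5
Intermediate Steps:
s(m) = m/453 (s(m) = m*(1/453) = m/453)
Y(A, P) = 5*A*P (Y(A, P) = 5*(A*P) = 5*A*P)
(Y(-432, -124) + s(-207)) + (-54*(-14))*((5*(-3))*(-5)) = (5*(-432)*(-124) + (1/453)*(-207)) + (-54*(-14))*((5*(-3))*(-5)) = (267840 - 69/151) + 756*(-15*(-5)) = 40443771/151 + 756*75 = 40443771/151 + 56700 = 49005471/151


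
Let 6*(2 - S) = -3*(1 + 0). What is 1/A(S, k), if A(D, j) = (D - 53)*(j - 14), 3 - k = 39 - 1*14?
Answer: 1/1818 ≈ 0.00055005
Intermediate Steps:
S = 5/2 (S = 2 - (-1)*(1 + 0)/2 = 2 - (-1)/2 = 2 - ⅙*(-3) = 2 + ½ = 5/2 ≈ 2.5000)
k = -22 (k = 3 - (39 - 1*14) = 3 - (39 - 14) = 3 - 1*25 = 3 - 25 = -22)
A(D, j) = (-53 + D)*(-14 + j)
1/A(S, k) = 1/(742 - 53*(-22) - 14*5/2 + (5/2)*(-22)) = 1/(742 + 1166 - 35 - 55) = 1/1818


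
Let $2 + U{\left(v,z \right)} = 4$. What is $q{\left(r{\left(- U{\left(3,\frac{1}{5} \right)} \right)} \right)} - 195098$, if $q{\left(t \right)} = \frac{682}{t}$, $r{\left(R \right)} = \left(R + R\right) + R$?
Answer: $- \frac{585635}{3} \approx -1.9521 \cdot 10^{5}$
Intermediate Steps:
$U{\left(v,z \right)} = 2$ ($U{\left(v,z \right)} = -2 + 4 = 2$)
$r{\left(R \right)} = 3 R$ ($r{\left(R \right)} = 2 R + R = 3 R$)
$q{\left(r{\left(- U{\left(3,\frac{1}{5} \right)} \right)} \right)} - 195098 = \frac{682}{3 \left(\left(-1\right) 2\right)} - 195098 = \frac{682}{3 \left(-2\right)} - 195098 = \frac{682}{-6} - 195098 = 682 \left(- \frac{1}{6}\right) - 195098 = - \frac{341}{3} - 195098 = - \frac{585635}{3}$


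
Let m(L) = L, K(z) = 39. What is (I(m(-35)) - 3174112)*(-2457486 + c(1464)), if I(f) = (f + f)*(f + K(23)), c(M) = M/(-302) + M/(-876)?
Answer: 85990914538758112/11023 ≈ 7.8010e+12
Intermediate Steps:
c(M) = -589*M/132276 (c(M) = M*(-1/302) + M*(-1/876) = -M/302 - M/876 = -589*M/132276)
I(f) = 2*f*(39 + f) (I(f) = (f + f)*(f + 39) = (2*f)*(39 + f) = 2*f*(39 + f))
(I(m(-35)) - 3174112)*(-2457486 + c(1464)) = (2*(-35)*(39 - 35) - 3174112)*(-2457486 - 589/132276*1464) = (2*(-35)*4 - 3174112)*(-2457486 - 71858/11023) = (-280 - 3174112)*(-27088940036/11023) = -3174392*(-27088940036/11023) = 85990914538758112/11023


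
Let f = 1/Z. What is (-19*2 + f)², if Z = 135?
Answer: 26306641/18225 ≈ 1443.4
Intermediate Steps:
f = 1/135 ≈ 0.0074074
(-19*2 + f)² = (-19*2 + 1/135)² = (-38 + 1/135)² = (-5129/135)² = 26306641/18225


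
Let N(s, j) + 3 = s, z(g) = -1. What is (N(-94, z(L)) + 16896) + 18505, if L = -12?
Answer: 35304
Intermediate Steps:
N(s, j) = -3 + s
(N(-94, z(L)) + 16896) + 18505 = ((-3 - 94) + 16896) + 18505 = (-97 + 16896) + 18505 = 16799 + 18505 = 35304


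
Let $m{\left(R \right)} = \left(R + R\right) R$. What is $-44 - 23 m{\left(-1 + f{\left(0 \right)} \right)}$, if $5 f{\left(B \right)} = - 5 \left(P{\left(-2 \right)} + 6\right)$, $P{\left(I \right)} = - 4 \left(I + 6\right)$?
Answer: $-3770$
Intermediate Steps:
$P{\left(I \right)} = -24 - 4 I$ ($P{\left(I \right)} = - 4 \left(6 + I\right) = -24 - 4 I$)
$f{\left(B \right)} = 10$ ($f{\left(B \right)} = \frac{\left(-5\right) \left(\left(-24 - -8\right) + 6\right)}{5} = \frac{\left(-5\right) \left(\left(-24 + 8\right) + 6\right)}{5} = \frac{\left(-5\right) \left(-16 + 6\right)}{5} = \frac{\left(-5\right) \left(-10\right)}{5} = \frac{1}{5} \cdot 50 = 10$)
$m{\left(R \right)} = 2 R^{2}$ ($m{\left(R \right)} = 2 R R = 2 R^{2}$)
$-44 - 23 m{\left(-1 + f{\left(0 \right)} \right)} = -44 - 23 \cdot 2 \left(-1 + 10\right)^{2} = -44 - 23 \cdot 2 \cdot 9^{2} = -44 - 23 \cdot 2 \cdot 81 = -44 - 3726 = -3770$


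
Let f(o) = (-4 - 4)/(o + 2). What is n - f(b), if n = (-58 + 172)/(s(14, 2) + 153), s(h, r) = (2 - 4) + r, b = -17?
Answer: 18/85 ≈ 0.21176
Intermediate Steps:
s(h, r) = -2 + r
f(o) = -8/(2 + o)
n = 38/51 (n = (-58 + 172)/((-2 + 2) + 153) = 114/(0 + 153) = 114/153 = 114*(1/153) = 38/51 ≈ 0.74510)
n - f(b) = 38/51 - (-8)/(2 - 17) = 38/51 - (-8)/(-15) = 38/51 - (-8)*(-1)/15 = 38/51 - 1*8/15 = 38/51 - 8/15 = 18/85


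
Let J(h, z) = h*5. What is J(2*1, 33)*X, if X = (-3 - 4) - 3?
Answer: -100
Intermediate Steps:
X = -10 (X = -7 - 3 = -10)
J(h, z) = 5*h
J(2*1, 33)*X = (5*(2*1))*(-10) = (5*2)*(-10) = 10*(-10) = -100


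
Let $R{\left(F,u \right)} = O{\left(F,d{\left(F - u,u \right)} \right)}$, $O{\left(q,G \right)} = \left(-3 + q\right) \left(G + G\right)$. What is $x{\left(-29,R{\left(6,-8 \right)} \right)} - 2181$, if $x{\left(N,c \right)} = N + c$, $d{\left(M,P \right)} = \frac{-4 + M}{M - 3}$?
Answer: $- \frac{24250}{11} \approx -2204.5$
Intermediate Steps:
$d{\left(M,P \right)} = \frac{-4 + M}{-3 + M}$
$O{\left(q,G \right)} = 2 G \left(-3 + q\right)$ ($O{\left(q,G \right)} = \left(-3 + q\right) 2 G = 2 G \left(-3 + q\right)$)
$R{\left(F,u \right)} = \frac{2 \left(-3 + F\right) \left(-4 + F - u\right)}{-3 + F - u}$ ($R{\left(F,u \right)} = 2 \frac{-4 + \left(F - u\right)}{-3 + \left(F - u\right)} \left(-3 + F\right) = 2 \frac{-4 + F - u}{-3 + F - u} \left(-3 + F\right) = \frac{2 \left(-3 + F\right) \left(-4 + F - u\right)}{-3 + F - u}$)
$x{\left(-29,R{\left(6,-8 \right)} \right)} - 2181 = \left(-29 + \frac{2 \left(-3 + 6\right) \left(4 - 8 - 6\right)}{3 - 8 - 6}\right) - 2181 = \left(-29 + 2 \frac{1}{3 - 8 - 6} \cdot 3 \left(4 - 8 - 6\right)\right) - 2181 = \left(-29 + 2 \frac{1}{-11} \cdot 3 \left(-10\right)\right) - 2181 = \left(-29 + 2 \left(- \frac{1}{11}\right) 3 \left(-10\right)\right) - 2181 = \left(-29 + \frac{60}{11}\right) - 2181 = - \frac{259}{11} - 2181 = - \frac{24250}{11}$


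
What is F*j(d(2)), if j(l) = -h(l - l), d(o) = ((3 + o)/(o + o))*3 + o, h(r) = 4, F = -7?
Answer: 28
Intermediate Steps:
d(o) = o + 3*(3 + o)/(2*o) (d(o) = ((3 + o)/((2*o)))*3 + o = ((3 + o)*(1/(2*o)))*3 + o = ((3 + o)/(2*o))*3 + o = 3*(3 + o)/(2*o) + o = o + 3*(3 + o)/(2*o))
j(l) = -4 (j(l) = -1*4 = -4)
F*j(d(2)) = -7*(-4) = 28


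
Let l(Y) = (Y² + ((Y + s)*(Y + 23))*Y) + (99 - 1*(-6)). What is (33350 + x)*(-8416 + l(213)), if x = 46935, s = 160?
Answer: 1508316061270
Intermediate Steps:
l(Y) = 105 + Y² + Y*(23 + Y)*(160 + Y) (l(Y) = (Y² + ((Y + 160)*(Y + 23))*Y) + (99 - 1*(-6)) = (Y² + ((160 + Y)*(23 + Y))*Y) + (99 + 6) = (Y² + ((23 + Y)*(160 + Y))*Y) + 105 = (Y² + Y*(23 + Y)*(160 + Y)) + 105 = 105 + Y² + Y*(23 + Y)*(160 + Y))
(33350 + x)*(-8416 + l(213)) = (33350 + 46935)*(-8416 + (105 + 213³ + 184*213² + 3680*213)) = 80285*(-8416 + (105 + 9663597 + 184*45369 + 783840)) = 80285*(-8416 + (105 + 9663597 + 8347896 + 783840)) = 80285*(-8416 + 18795438) = 80285*18787022 = 1508316061270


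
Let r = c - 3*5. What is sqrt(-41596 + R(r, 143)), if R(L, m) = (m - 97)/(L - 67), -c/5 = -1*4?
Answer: I*sqrt(39974469)/31 ≈ 203.95*I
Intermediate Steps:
c = 20 (c = -(-5)*4 = -5*(-4) = 20)
r = 5 (r = 20 - 3*5 = 20 - 15 = 5)
R(L, m) = (-97 + m)/(-67 + L)
sqrt(-41596 + R(r, 143)) = sqrt(-41596 + (-97 + 143)/(-67 + 5)) = sqrt(-41596 + 46/(-62)) = sqrt(-41596 - 1/62*46) = sqrt(-41596 - 23/31) = sqrt(-1289499/31) = I*sqrt(39974469)/31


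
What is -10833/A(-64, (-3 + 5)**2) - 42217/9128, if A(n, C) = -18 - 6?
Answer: 1787/4 ≈ 446.75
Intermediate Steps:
A(n, C) = -24
-10833/A(-64, (-3 + 5)**2) - 42217/9128 = -10833/(-24) - 42217/9128 = -10833*(-1/24) - 42217*1/9128 = 3611/8 - 37/8 = 1787/4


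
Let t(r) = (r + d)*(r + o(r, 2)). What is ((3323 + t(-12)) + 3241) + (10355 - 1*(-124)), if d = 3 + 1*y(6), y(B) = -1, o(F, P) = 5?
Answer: 17113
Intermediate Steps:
d = 2 (d = 3 + 1*(-1) = 3 - 1 = 2)
t(r) = (2 + r)*(5 + r) (t(r) = (r + 2)*(r + 5) = (2 + r)*(5 + r))
((3323 + t(-12)) + 3241) + (10355 - 1*(-124)) = ((3323 + (10 + (-12)² + 7*(-12))) + 3241) + (10355 - 1*(-124)) = ((3323 + (10 + 144 - 84)) + 3241) + (10355 + 124) = ((3323 + 70) + 3241) + 10479 = (3393 + 3241) + 10479 = 6634 + 10479 = 17113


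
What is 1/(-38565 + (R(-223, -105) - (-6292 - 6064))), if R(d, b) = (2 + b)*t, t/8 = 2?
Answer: -1/27857 ≈ -3.5898e-5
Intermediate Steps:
t = 16 (t = 8*2 = 16)
R(d, b) = 32 + 16*b (R(d, b) = (2 + b)*16 = 32 + 16*b)
1/(-38565 + (R(-223, -105) - (-6292 - 6064))) = 1/(-38565 + ((32 + 16*(-105)) - (-6292 - 6064))) = 1/(-38565 + ((32 - 1680) - 1*(-12356))) = 1/(-38565 + (-1648 + 12356)) = 1/(-38565 + 10708) = 1/(-27857) = -1/27857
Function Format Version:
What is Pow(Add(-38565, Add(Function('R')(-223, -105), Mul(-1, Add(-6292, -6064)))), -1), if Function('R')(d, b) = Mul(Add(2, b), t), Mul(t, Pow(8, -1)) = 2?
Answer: Rational(-1, 27857) ≈ -3.5898e-5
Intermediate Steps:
t = 16 (t = Mul(8, 2) = 16)
Function('R')(d, b) = Add(32, Mul(16, b)) (Function('R')(d, b) = Mul(Add(2, b), 16) = Add(32, Mul(16, b)))
Pow(Add(-38565, Add(Function('R')(-223, -105), Mul(-1, Add(-6292, -6064)))), -1) = Pow(Add(-38565, Add(Add(32, Mul(16, -105)), Mul(-1, Add(-6292, -6064)))), -1) = Pow(Add(-38565, Add(Add(32, -1680), Mul(-1, -12356))), -1) = Pow(Add(-38565, Add(-1648, 12356)), -1) = Pow(Add(-38565, 10708), -1) = Pow(-27857, -1) = Rational(-1, 27857)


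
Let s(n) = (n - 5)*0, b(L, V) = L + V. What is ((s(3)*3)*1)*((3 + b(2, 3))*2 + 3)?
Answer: 0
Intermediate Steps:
s(n) = 0 (s(n) = (-5 + n)*0 = 0)
((s(3)*3)*1)*((3 + b(2, 3))*2 + 3) = ((0*3)*1)*((3 + (2 + 3))*2 + 3) = (0*1)*((3 + 5)*2 + 3) = 0*(8*2 + 3) = 0*(16 + 3) = 0*19 = 0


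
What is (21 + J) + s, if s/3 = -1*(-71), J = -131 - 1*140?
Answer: -37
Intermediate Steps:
J = -271 (J = -131 - 140 = -271)
s = 213 (s = 3*(-1*(-71)) = 3*71 = 213)
(21 + J) + s = (21 - 271) + 213 = -250 + 213 = -37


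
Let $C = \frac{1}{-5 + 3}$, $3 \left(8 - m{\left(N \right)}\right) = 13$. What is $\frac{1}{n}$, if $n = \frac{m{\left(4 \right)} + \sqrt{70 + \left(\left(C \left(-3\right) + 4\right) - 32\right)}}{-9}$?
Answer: $\frac{594}{541} - \frac{81 \sqrt{174}}{541} \approx -0.87701$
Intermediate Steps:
$m{\left(N \right)} = \frac{11}{3}$ ($m{\left(N \right)} = 8 - \frac{13}{3} = \frac{11}{3}$)
$C = - \frac{1}{2}$ ($C = \frac{1}{-2} = - \frac{1}{2} \approx -0.5$)
$n = - \frac{11}{27} - \frac{\sqrt{174}}{18}$ ($n = \frac{\frac{11}{3} + \sqrt{70 + \left(\left(\left(- \frac{1}{2}\right) \left(-3\right) + 4\right) - 32\right)}}{-9} = - \frac{\frac{11}{3} + \sqrt{70 + \left(\left(\frac{3}{2} + 4\right) - 32\right)}}{9} = - \frac{\frac{11}{3} + \sqrt{70 + \left(\frac{11}{2} - 32\right)}}{9} = - \frac{\frac{11}{3} + \sqrt{70 - \frac{53}{2}}}{9} = - \frac{\frac{11}{3} + \sqrt{\frac{87}{2}}}{9} = - \frac{\frac{11}{3} + \frac{\sqrt{174}}{2}}{9} = - \frac{11}{27} - \frac{\sqrt{174}}{18} \approx -1.1402$)
$\frac{1}{n} = \frac{1}{- \frac{11}{27} - \frac{\sqrt{174}}{18}}$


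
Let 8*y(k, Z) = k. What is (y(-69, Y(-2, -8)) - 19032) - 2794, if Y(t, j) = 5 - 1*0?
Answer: -174677/8 ≈ -21835.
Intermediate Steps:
Y(t, j) = 5 (Y(t, j) = 5 + 0 = 5)
y(k, Z) = k/8
(y(-69, Y(-2, -8)) - 19032) - 2794 = ((⅛)*(-69) - 19032) - 2794 = (-69/8 - 19032) - 2794 = -152325/8 - 2794 = -174677/8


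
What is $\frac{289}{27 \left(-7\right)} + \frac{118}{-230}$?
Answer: $- \frac{44386}{21735} \approx -2.0421$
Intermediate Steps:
$\frac{289}{27 \left(-7\right)} + \frac{118}{-230} = \frac{289}{-189} + 118 \left(- \frac{1}{230}\right) = 289 \left(- \frac{1}{189}\right) - \frac{59}{115} = - \frac{289}{189} - \frac{59}{115} = - \frac{44386}{21735}$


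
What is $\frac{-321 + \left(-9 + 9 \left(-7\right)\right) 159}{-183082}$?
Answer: $\frac{11769}{183082} \approx 0.064283$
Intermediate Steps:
$\frac{-321 + \left(-9 + 9 \left(-7\right)\right) 159}{-183082} = \left(-321 + \left(-9 - 63\right) 159\right) \left(- \frac{1}{183082}\right) = \left(-321 - 11448\right) \left(- \frac{1}{183082}\right) = \left(-11769\right) \left(- \frac{1}{183082}\right) = \frac{11769}{183082}$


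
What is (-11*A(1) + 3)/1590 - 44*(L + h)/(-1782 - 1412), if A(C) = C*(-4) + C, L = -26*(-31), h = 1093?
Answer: 11080752/423205 ≈ 26.183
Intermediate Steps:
L = 806
A(C) = -3*C (A(C) = -4*C + C = -3*C)
(-11*A(1) + 3)/1590 - 44*(L + h)/(-1782 - 1412) = (-(-33) + 3)/1590 - 44*(806 + 1093)/(-1782 - 1412) = (-11*(-3) + 3)*(1/1590) - 44/((-3194/1899)) = (33 + 3)*(1/1590) - 44/((-3194*1/1899)) = 36*(1/1590) - 44/(-3194/1899) = 6/265 - 44*(-1899/3194) = 6/265 + 41778/1597 = 11080752/423205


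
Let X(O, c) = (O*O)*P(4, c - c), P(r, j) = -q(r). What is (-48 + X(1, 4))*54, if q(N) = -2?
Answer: -2484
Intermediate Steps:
P(r, j) = 2 (P(r, j) = -1*(-2) = 2)
X(O, c) = 2*O² (X(O, c) = (O*O)*2 = O²*2 = 2*O²)
(-48 + X(1, 4))*54 = (-48 + 2*1²)*54 = (-48 + 2*1)*54 = (-48 + 2)*54 = -46*54 = -2484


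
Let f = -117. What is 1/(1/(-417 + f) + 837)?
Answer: 534/446957 ≈ 0.0011947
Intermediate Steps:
1/(1/(-417 + f) + 837) = 1/(1/(-417 - 117) + 837) = 1/(1/(-534) + 837) = 1/(-1/534 + 837) = 1/(446957/534) = 534/446957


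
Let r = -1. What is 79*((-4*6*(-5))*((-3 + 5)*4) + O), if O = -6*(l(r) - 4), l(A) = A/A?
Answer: 77262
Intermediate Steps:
l(A) = 1
O = 18 (O = -6*(1 - 4) = -6*(-3) = 18)
79*((-4*6*(-5))*((-3 + 5)*4) + O) = 79*((-4*6*(-5))*((-3 + 5)*4) + 18) = 79*((-24*(-5))*(2*4) + 18) = 79*(120*8 + 18) = 79*(960 + 18) = 79*978 = 77262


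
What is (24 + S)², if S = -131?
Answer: 11449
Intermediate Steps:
(24 + S)² = (24 - 131)² = (-107)² = 11449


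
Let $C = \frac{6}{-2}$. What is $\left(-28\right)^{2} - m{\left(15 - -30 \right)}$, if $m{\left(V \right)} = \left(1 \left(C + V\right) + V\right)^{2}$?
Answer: $-6785$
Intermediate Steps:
$C = -3$ ($C = 6 \left(- \frac{1}{2}\right) = -3$)
$m{\left(V \right)} = \left(-3 + 2 V\right)^{2}$ ($m{\left(V \right)} = \left(1 \left(-3 + V\right) + V\right)^{2} = \left(\left(-3 + V\right) + V\right)^{2} = \left(-3 + 2 V\right)^{2}$)
$\left(-28\right)^{2} - m{\left(15 - -30 \right)} = \left(-28\right)^{2} - \left(-3 + 2 \left(15 - -30\right)\right)^{2} = 784 - \left(-3 + 2 \left(15 + 30\right)\right)^{2} = 784 - \left(-3 + 2 \cdot 45\right)^{2} = 784 - \left(-3 + 90\right)^{2} = 784 - 87^{2} = 784 - 7569 = -6785$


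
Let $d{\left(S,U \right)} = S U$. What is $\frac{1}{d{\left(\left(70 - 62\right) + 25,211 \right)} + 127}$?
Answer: $\frac{1}{7090} \approx 0.00014104$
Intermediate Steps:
$\frac{1}{d{\left(\left(70 - 62\right) + 25,211 \right)} + 127} = \frac{1}{\left(\left(70 - 62\right) + 25\right) 211 + 127} = \frac{1}{\left(8 + 25\right) 211 + 127} = \frac{1}{33 \cdot 211 + 127} = \frac{1}{6963 + 127} = \frac{1}{7090}$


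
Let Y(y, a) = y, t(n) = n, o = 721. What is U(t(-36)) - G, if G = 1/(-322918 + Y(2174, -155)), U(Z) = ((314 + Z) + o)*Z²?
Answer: 415268539777/320744 ≈ 1.2947e+6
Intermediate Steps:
U(Z) = Z²*(1035 + Z) (U(Z) = ((314 + Z) + 721)*Z² = (1035 + Z)*Z² = Z²*(1035 + Z))
G = -1/320744 (G = 1/(-322918 + 2174) = 1/(-320744) = -1/320744 ≈ -3.1178e-6)
U(t(-36)) - G = (-36)²*(1035 - 36) - 1*(-1/320744) = 1296*999 + 1/320744 = 1294704 + 1/320744 = 415268539777/320744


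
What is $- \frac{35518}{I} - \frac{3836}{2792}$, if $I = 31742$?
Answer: $- \frac{468069}{187762} \approx -2.4929$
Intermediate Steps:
$- \frac{35518}{I} - \frac{3836}{2792} = - \frac{35518}{31742} - \frac{3836}{2792} = \left(-35518\right) \frac{1}{31742} - \frac{959}{698} = - \frac{301}{269} - \frac{959}{698} = - \frac{468069}{187762}$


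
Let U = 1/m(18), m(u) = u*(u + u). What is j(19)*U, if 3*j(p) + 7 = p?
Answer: 1/162 ≈ 0.0061728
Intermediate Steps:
j(p) = -7/3 + p/3
m(u) = 2*u² (m(u) = u*(2*u) = 2*u²)
U = 1/648 (U = 1/(2*18²) = 1/(2*324) = 1/648 ≈ 0.0015432)
j(19)*U = (-7/3 + (⅓)*19)*(1/648) = (-7/3 + 19/3)*(1/648) = 4*(1/648) = 1/162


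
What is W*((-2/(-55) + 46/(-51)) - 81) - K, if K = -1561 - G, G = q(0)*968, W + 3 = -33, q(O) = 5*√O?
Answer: 4215131/935 ≈ 4508.2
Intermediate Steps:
W = -36 (W = -3 - 33 = -36)
G = 0 (G = (5*√0)*968 = (5*0)*968 = 0*968 = 0)
K = -1561 (K = -1561 - 1*0 = -1561 + 0 = -1561)
W*((-2/(-55) + 46/(-51)) - 81) - K = -36*((-2/(-55) + 46/(-51)) - 81) - 1*(-1561) = -36*((-2*(-1/55) + 46*(-1/51)) - 81) + 1561 = -36*((2/55 - 46/51) - 81) + 1561 = -36*(-2428/2805 - 81) + 1561 = -36*(-229633/2805) + 1561 = 2755596/935 + 1561 = 4215131/935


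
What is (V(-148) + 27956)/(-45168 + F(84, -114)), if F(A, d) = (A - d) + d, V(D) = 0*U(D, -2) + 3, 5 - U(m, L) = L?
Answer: -27959/45084 ≈ -0.62015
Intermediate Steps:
U(m, L) = 5 - L
V(D) = 3 (V(D) = 0*(5 - 1*(-2)) + 3 = 0*(5 + 2) + 3 = 0*7 + 3 = 0 + 3 = 3)
F(A, d) = A
(V(-148) + 27956)/(-45168 + F(84, -114)) = (3 + 27956)/(-45168 + 84) = 27959/(-45084) = 27959*(-1/45084) = -27959/45084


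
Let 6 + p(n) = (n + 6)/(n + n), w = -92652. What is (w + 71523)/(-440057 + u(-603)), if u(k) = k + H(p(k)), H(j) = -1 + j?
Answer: 8493858/177147935 ≈ 0.047948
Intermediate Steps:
p(n) = -6 + (6 + n)/(2*n) (p(n) = -6 + (n + 6)/(n + n) = -6 + (6 + n)/((2*n)) = -6 + (6 + n)*(1/(2*n)) = -6 + (6 + n)/(2*n))
u(k) = -13/2 + k + 3/k (u(k) = k + (-1 + (-11/2 + 3/k)) = k + (-13/2 + 3/k) = -13/2 + k + 3/k)
(w + 71523)/(-440057 + u(-603)) = (-92652 + 71523)/(-440057 + (-13/2 - 603 + 3/(-603))) = -21129/(-440057 + (-13/2 - 603 + 3*(-1/603))) = -21129/(-440057 + (-13/2 - 603 - 1/201)) = -21129/(-440057 - 245021/402) = -21129/(-177147935/402) = -21129*(-402/177147935) = 8493858/177147935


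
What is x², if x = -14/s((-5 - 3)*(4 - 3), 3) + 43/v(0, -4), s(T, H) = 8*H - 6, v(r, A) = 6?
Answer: 13225/324 ≈ 40.818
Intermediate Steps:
s(T, H) = -6 + 8*H
x = 115/18 (x = -14/(-6 + 8*3) + 43/6 = -14/(-6 + 24) + 43*(⅙) = -14/18 + 43/6 = -14*1/18 + 43/6 = -7/9 + 43/6 = 115/18 ≈ 6.3889)
x² = (115/18)² = 13225/324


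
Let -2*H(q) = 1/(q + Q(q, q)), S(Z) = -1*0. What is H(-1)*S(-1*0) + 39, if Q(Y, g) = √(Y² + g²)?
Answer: 39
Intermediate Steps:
S(Z) = 0
H(q) = -1/(2*(q + √2*√(q²))) (H(q) = -1/(2*(q + √(q² + q²))) = -1/(2*(q + √(2*q²))) = -1/(2*(q + √2*√(q²))))
H(-1)*S(-1*0) + 39 = -1/(2*(-1) + 2*√2*√((-1)²))*0 + 39 = -1/(-2 + 2*√2*√1)*0 + 39 = -1/(-2 + 2*√2*1)*0 + 39 = -1/(-2 + 2*√2)*0 + 39 = 0 + 39 = 39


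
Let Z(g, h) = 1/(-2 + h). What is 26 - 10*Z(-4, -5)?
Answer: 192/7 ≈ 27.429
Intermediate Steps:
26 - 10*Z(-4, -5) = 26 - 10/(-2 - 5) = 26 - 10/(-7) = 26 - 10*(-⅐) = 26 + 10/7 = 192/7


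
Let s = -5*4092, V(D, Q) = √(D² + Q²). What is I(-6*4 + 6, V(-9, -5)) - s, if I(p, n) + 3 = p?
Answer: 20439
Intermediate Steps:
I(p, n) = -3 + p
s = -20460
I(-6*4 + 6, V(-9, -5)) - s = (-3 + (-6*4 + 6)) - 1*(-20460) = (-3 + (-24 + 6)) + 20460 = (-3 - 18) + 20460 = -21 + 20460 = 20439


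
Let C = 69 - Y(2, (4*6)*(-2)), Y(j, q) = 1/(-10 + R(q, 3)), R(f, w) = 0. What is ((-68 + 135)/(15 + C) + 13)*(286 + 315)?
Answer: 6973403/841 ≈ 8291.8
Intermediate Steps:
Y(j, q) = -⅒ (Y(j, q) = 1/(-10 + 0) = 1/(-10) = -⅒)
C = 691/10 (C = 69 - 1*(-⅒) = 69 + ⅒ = 691/10 ≈ 69.100)
((-68 + 135)/(15 + C) + 13)*(286 + 315) = ((-68 + 135)/(15 + 691/10) + 13)*(286 + 315) = (67/(841/10) + 13)*601 = (67*(10/841) + 13)*601 = (670/841 + 13)*601 = (11603/841)*601 = 6973403/841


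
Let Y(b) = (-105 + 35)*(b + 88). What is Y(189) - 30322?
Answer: -49712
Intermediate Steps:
Y(b) = -6160 - 70*b (Y(b) = -70*(88 + b) = -6160 - 70*b)
Y(189) - 30322 = (-6160 - 70*189) - 30322 = (-6160 - 13230) - 30322 = -19390 - 30322 = -49712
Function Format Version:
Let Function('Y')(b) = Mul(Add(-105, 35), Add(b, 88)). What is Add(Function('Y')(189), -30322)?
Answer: -49712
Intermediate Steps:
Function('Y')(b) = Add(-6160, Mul(-70, b)) (Function('Y')(b) = Mul(-70, Add(88, b)) = Add(-6160, Mul(-70, b)))
Add(Function('Y')(189), -30322) = Add(Add(-6160, Mul(-70, 189)), -30322) = Add(Add(-6160, -13230), -30322) = Add(-19390, -30322) = -49712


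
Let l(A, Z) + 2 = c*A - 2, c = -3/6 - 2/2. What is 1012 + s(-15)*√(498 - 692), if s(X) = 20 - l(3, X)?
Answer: 1012 + 57*I*√194/2 ≈ 1012.0 + 396.96*I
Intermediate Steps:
c = -3/2 (c = -3*⅙ - 2*½ = -½ - 1 = -3/2 ≈ -1.5000)
l(A, Z) = -4 - 3*A/2 (l(A, Z) = -2 + (-3*A/2 - 2) = -2 + (-2 - 3*A/2) = -4 - 3*A/2)
s(X) = 57/2 (s(X) = 20 - (-4 - 3/2*3) = 20 - (-4 - 9/2) = 20 - 1*(-17/2) = 20 + 17/2 = 57/2)
1012 + s(-15)*√(498 - 692) = 1012 + 57*√(498 - 692)/2 = 1012 + 57*√(-194)/2 = 1012 + 57*(I*√194)/2 = 1012 + 57*I*√194/2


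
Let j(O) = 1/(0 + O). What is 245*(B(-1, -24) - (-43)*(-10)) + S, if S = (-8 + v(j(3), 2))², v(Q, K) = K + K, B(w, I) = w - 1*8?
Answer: -107539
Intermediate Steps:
B(w, I) = -8 + w (B(w, I) = w - 8 = -8 + w)
j(O) = 1/O
v(Q, K) = 2*K
S = 16 (S = (-8 + 2*2)² = (-8 + 4)² = (-4)² = 16)
245*(B(-1, -24) - (-43)*(-10)) + S = 245*((-8 - 1) - (-43)*(-10)) + 16 = 245*(-9 - 1*430) + 16 = 245*(-9 - 430) + 16 = 245*(-439) + 16 = -107555 + 16 = -107539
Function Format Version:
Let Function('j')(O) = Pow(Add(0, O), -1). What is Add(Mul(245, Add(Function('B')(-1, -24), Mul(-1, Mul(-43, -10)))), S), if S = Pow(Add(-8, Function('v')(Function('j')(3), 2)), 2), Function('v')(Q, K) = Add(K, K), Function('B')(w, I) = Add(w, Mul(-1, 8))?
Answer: -107539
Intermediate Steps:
Function('B')(w, I) = Add(-8, w) (Function('B')(w, I) = Add(w, -8) = Add(-8, w))
Function('j')(O) = Pow(O, -1)
Function('v')(Q, K) = Mul(2, K)
S = 16 (S = Pow(Add(-8, Mul(2, 2)), 2) = Pow(Add(-8, 4), 2) = Pow(-4, 2) = 16)
Add(Mul(245, Add(Function('B')(-1, -24), Mul(-1, Mul(-43, -10)))), S) = Add(Mul(245, Add(Add(-8, -1), Mul(-1, Mul(-43, -10)))), 16) = Add(Mul(245, Add(-9, Mul(-1, 430))), 16) = Add(Mul(245, Add(-9, -430)), 16) = Add(Mul(245, -439), 16) = Add(-107555, 16) = -107539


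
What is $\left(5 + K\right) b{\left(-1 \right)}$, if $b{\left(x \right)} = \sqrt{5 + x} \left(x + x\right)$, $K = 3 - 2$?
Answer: $-24$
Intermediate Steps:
$K = 1$ ($K = 3 - 2 = 1$)
$b{\left(x \right)} = 2 x \sqrt{5 + x}$ ($b{\left(x \right)} = \sqrt{5 + x} 2 x = 2 x \sqrt{5 + x}$)
$\left(5 + K\right) b{\left(-1 \right)} = \left(5 + 1\right) 2 \left(-1\right) \sqrt{5 - 1} = 6 \cdot 2 \left(-1\right) \sqrt{4} = 6 \cdot 2 \left(-1\right) 2 = 6 \left(-4\right) = -24$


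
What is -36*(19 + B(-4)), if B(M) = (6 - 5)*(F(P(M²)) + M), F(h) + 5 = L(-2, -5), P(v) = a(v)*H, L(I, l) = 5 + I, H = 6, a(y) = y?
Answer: -468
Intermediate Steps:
P(v) = 6*v (P(v) = v*6 = 6*v)
F(h) = -2 (F(h) = -5 + (5 - 2) = -5 + 3 = -2)
B(M) = -2 + M (B(M) = (6 - 5)*(-2 + M) = 1*(-2 + M) = -2 + M)
-36*(19 + B(-4)) = -36*(19 + (-2 - 4)) = -36*(19 - 6) = -36*13 = -468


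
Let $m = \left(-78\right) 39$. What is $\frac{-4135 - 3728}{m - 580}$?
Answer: $\frac{7863}{3622} \approx 2.1709$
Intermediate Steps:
$m = -3042$
$\frac{-4135 - 3728}{m - 580} = \frac{-4135 - 3728}{-3042 - 580} = - \frac{7863}{-3622} = \left(-7863\right) \left(- \frac{1}{3622}\right) = \frac{7863}{3622}$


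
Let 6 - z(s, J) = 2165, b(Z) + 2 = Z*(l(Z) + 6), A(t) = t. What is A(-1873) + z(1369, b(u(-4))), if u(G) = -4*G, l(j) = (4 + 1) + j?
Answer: -4032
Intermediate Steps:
l(j) = 5 + j
b(Z) = -2 + Z*(11 + Z) (b(Z) = -2 + Z*((5 + Z) + 6) = -2 + Z*(11 + Z))
z(s, J) = -2159 (z(s, J) = 6 - 1*2165 = 6 - 2165 = -2159)
A(-1873) + z(1369, b(u(-4))) = -1873 - 2159 = -4032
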